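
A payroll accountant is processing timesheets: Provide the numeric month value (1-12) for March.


Calendar month order:
2. February
3. March <--
4. April
March is month number 3

3


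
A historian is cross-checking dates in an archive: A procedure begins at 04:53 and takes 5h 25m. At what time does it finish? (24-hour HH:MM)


Start time: 04:53
Adding: 5 hours 25 minutes
Minutes: 53 + 25 = 78
Minute overflow: 78 >= 60, so carry 1 hour, minutes = 18
Hours: 4 + 5 + 1 = 10
Result: 10:18

10:18


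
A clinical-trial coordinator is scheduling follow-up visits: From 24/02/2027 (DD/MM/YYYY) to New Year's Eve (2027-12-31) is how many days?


Start: February 24, 2027
End: December 31, 2027
Days left in February: 4
March: 31
April: 30
May: 31
June: 30
... plus remaining months
Sum of remaining months: 306
Total: 4 + 306 = 310

310


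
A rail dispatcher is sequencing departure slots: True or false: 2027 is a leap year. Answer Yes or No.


Year: 2027
Divisible by 4? 2027 / 4 = 506.75 -> No
Not divisible by 4, so NOT a leap year

No


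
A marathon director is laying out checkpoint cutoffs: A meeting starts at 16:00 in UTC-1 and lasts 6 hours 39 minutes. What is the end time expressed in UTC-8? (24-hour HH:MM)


Start: 16:00 in UTC-1
Step 1 - add duration:
  minutes: 0 + 39 = 39
  hours: 16 + 6 + 0 = 22
  end in UTC-1: 22:39
Step 2 - convert UTC-1 -> UTC-8:
  offset difference: -8 - (-1) = -7 hours
  22 + (-7) = 15 -> mod 24 = 15
Result: 15:39 in UTC-8

15:39


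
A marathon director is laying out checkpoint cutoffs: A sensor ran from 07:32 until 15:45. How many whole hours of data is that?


Start: 07:32
End: 15:45
Hour difference: 15 - 7 = 8 hours
Minute difference: 45 - 32 = 13 minutes
Total minutes: 493
Complete hours: 493 / 60 = 8 (remainder 13)

8


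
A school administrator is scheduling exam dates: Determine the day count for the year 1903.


Year: 1903
Check leap year rules:
Divisible by 4? No
1903 is not a leap year
Days: 365

365


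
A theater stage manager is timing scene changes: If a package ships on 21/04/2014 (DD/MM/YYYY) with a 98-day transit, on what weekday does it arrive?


Start: 2014-04-21 (Monday)
Step 1 - find target date: add 98 days
  2014-04-21 + 98 days = 2014-07-28
Step 2 - day of week:
  98 mod 7 = 0
  Monday + 0 days -> Monday
Result: Monday (2014-07-28)

Monday


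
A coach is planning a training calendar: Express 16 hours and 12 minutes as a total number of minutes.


Hours: 16
Extra minutes: 12
Minutes per hour: 60
Hours to minutes: 16 x 60 = 960
Total: 960 + 12 = 972

972


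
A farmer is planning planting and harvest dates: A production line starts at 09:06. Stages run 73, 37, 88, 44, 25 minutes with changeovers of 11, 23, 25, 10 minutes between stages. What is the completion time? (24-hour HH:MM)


Start: 09:06 = 546 min from midnight
  after task 1 (73 min): 10:19
  after break (11 min): 10:30
  after task 2 (37 min): 11:07
  after break (23 min): 11:30
  after task 3 (88 min): 12:58
  after break (25 min): 13:23
  after task 4 (44 min): 14:07
  after break (10 min): 14:17
  after task 5 (25 min): 14:42
Total elapsed: 336 minutes
End time: 14:42

14:42


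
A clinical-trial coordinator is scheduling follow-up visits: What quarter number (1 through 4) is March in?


Month: March (month 3)
Q1: January-March (months 1-3)
Q2: April-June (months 4-6)
Q3: July-September (months 7-9)
Q4: October-December (months 10-12)
Month 3 falls in Q1

1


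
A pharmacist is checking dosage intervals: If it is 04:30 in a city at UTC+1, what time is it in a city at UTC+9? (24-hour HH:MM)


Local time: 04:30 at UTC+1 (offset 1h)
Target zone: UTC+9 (offset 9h)
Difference: 9 - (1) = 8 hours
Calculation: 4 + (8) = 12
Result: 12:30

12:30


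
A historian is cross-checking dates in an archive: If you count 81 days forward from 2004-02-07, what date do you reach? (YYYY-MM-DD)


Start: 2004-02-07
Adding 81 days
Days remaining in February: 22
After February: 59 days still to add
March 2004: 31 days, 28 remaining
April 2004 has 30 days, need 28
Result: 2004-04-28

2004-04-28


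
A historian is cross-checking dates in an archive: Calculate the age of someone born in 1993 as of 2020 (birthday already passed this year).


Birth year: 1993
Current year: 2020
Age = current year - birth year
Age = 2020 - 1993 = 27

27


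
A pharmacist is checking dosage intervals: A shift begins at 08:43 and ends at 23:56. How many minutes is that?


Start time: 08:43 = 523 minutes from midnight
End time: 23:56 = 1436 minutes from midnight
Difference: 1436 - 523 = 913 minutes
That is 15 hours and 13 minutes

913


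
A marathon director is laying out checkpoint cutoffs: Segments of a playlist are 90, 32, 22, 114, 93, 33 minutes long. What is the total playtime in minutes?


Durations: 90, 32, 22, 114, 93, 33
Running sum: 90
+ 32 = 122
+ 22 = 144
+ 114 = 258
+ 93 = 351
+ 33 = 384
Total duration: 384 minutes
That is 6 hours and 24 minutes

384


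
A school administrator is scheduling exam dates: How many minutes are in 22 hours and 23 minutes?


Hours: 22
Minutes: 23
Convert hours to minutes: 22 x 60 = 1320
Add remaining minutes: 1320 + 23 = 1343

1343


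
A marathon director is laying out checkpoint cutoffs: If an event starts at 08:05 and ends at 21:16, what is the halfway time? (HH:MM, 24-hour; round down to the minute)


Start time: 08:05 = 485 minutes from midnight
End time: 21:16 = 1276 minutes from midnight
Sum: 485 + 1276 = 1761
Midpoint: 1761 / 2 = 880 minutes
Convert: 880 / 60 = 14 hours, 40 minutes
Result: 14:40

14:40


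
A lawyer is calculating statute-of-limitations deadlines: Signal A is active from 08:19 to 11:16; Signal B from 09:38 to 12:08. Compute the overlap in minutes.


Interval A: [499, 676] minutes from midnight
Interval B: [578, 728] minutes from midnight
Overlap start = max(499, 578) = 578
Overlap end = min(676, 728) = 676
Overlap = 676 - 578 = 98 minutes

98


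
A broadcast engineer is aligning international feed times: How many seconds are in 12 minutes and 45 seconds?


Minutes: 12
Seconds: 45
Convert minutes to seconds: 12 x 60 = 720
Add remaining seconds: 720 + 45 = 765

765


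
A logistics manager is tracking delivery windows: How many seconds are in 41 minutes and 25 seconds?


Minutes: 41
Extra seconds: 25
Seconds per minute: 60
Minutes to seconds: 41 x 60 = 2460
Total: 2460 + 25 = 2485

2485


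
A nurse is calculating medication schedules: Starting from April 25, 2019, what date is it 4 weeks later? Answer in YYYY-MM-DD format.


Start: 2019-04-25
Weeks to add: 4
Convert to days: 4 x 7 = 28 days
Add 28 days to 2019-04-25
Result: 2019-05-23

2019-05-23


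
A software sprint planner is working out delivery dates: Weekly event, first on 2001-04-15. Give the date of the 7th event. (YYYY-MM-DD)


First occurrence: 2001-04-15 (occurrence 1)
Each occurrence is 7 days after the previous.
Occurrence 7 is 6 weeks after the first.
6 weeks = 42 days
2001-04-15 + 42 days = 2001-05-27

2001-05-27


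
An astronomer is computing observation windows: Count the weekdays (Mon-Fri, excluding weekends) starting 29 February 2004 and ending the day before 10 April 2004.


Start: 2004-02-29 (Sunday)
End (exclusive): 2004-04-10 (Saturday)
Total calendar days: 41
Full weeks: 41 // 7 = 5 -> 25 weekdays
Remaining 6 days starting on Sunday:
  Sun(-), Mon(w), Tue(w), Wed(w), Thu(w), Fri(w) -> 5 weekdays
Total business days: 25 + 5 = 30

30


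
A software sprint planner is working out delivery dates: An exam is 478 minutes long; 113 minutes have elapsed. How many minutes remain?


Total budget: 478 minutes
Time used: 113 minutes
Remaining: 478 - 113 = 365 minutes
Percent used: 23.6%
Percent remaining: 76.4%

365


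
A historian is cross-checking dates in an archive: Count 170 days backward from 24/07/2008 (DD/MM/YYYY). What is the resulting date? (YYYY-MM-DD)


Start: 2008-07-24
Subtracting 170 days
Days already passed in July: 24
After going back through July: 146 more days to subtract
June 2008: 30 days, 116 remaining
May 2008: 31 days, 85 remaining
April 2008: 30 days, 55 remaining
March 2008: 31 days, 24 remaining
Result: 2008-02-05

2008-02-05


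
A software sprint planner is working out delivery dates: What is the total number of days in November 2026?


Month: November
Year: 2026
November is a 30-day month
Total: 30 days

30


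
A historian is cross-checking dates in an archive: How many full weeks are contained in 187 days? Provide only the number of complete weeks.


Total days: 187
Days per week: 7
Division: 187 / 7 = 26 remainder 5
Complete weeks: 26
Remaining days: 5

26


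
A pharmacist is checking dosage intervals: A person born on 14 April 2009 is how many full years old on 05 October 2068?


Birth: 2009-04-14
Reference: 2068-10-05
Year difference: 2068 - 2009 = 59
Has birthday (04-14) occurred by 10-05? Yes
Age in full years: 59

59


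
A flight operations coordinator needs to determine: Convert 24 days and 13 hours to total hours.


Days: 24
Extra hours: 13
Hours per day: 24
Days to hours: 24 x 24 = 576
Total: 576 + 13 = 589

589


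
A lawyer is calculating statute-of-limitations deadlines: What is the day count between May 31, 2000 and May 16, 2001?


Start date: 2000-05-31
End date: 2001-05-16
May 2000: +1 days
Jun 2000: +30 days
Jul 2000: +31 days
... (10 more months)
Total: 350 days

350


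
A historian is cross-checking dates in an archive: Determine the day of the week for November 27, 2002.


Date: 2002-11-27
January 1, 2002 is a Tuesday
Day of year: 331
Offset from Jan 1: 330 days
330 mod 7 = 1
Result: Wednesday

Wednesday


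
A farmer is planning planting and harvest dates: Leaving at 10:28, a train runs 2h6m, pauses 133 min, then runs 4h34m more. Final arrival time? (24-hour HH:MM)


Depart: 10:28
Leg 1: +126 min -> 12:34
Layover: +133 min -> 14:47
Leg 2: +274 min -> 19:21
Total travel: 533 minutes = 8h 53m
Arrival: 19:21

19:21


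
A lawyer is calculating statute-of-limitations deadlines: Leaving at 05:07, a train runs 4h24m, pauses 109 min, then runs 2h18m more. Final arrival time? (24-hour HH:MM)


Depart: 05:07
Leg 1: +264 min -> 09:31
Layover: +109 min -> 11:20
Leg 2: +138 min -> 13:38
Total travel: 511 minutes = 8h 31m
Arrival: 13:38

13:38


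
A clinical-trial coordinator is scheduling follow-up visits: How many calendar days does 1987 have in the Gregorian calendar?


Year: 1987
Check leap year rules:
Divisible by 4? No
1987 is not a leap year
Days: 365

365


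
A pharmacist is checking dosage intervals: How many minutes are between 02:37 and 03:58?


Start time: 02:37 = 157 minutes from midnight
End time: 03:58 = 238 minutes from midnight
Difference: 238 - 157 = 81 minutes
That is 1 hours and 21 minutes

81


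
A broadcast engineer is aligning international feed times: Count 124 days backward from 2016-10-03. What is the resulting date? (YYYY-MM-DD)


Start: 2016-10-03
Subtracting 124 days
Days already passed in October: 3
After going back through October: 121 more days to subtract
September 2016: 30 days, 91 remaining
August 2016: 31 days, 60 remaining
July 2016: 31 days, 29 remaining
June 2016 has 30 days, need 29
Result: 2016-06-01

2016-06-01


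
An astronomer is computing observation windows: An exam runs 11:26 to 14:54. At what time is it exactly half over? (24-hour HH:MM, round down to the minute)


Start time: 11:26 = 686 minutes from midnight
End time: 14:54 = 894 minutes from midnight
Sum: 686 + 894 = 1580
Midpoint: 1580 / 2 = 790 minutes
Convert: 790 / 60 = 13 hours, 10 minutes
Result: 13:10

13:10


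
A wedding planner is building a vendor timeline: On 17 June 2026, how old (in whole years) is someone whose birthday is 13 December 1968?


Birth: 1968-12-13
Reference: 2026-06-17
Year difference: 2026 - 1968 = 58
Has birthday (12-13) occurred by 06-17? No
Birthday not yet reached this year -> subtract 1
Age in full years: 57

57


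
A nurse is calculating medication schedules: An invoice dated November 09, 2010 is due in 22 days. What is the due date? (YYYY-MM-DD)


Start: 2010-11-09
Adding 22 days
Days remaining in November: 21
After November: 1 days still to add
December 2010 has 31 days, need 1
Result: 2010-12-01

2010-12-01


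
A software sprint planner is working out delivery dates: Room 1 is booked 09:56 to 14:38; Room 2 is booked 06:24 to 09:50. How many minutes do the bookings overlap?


Interval A: [596, 878] minutes from midnight
Interval B: [384, 590] minutes from midnight
Overlap start = max(596, 384) = 596
Overlap end = min(878, 590) = 590
End <= start, so the intervals do not overlap: 0 minutes

0


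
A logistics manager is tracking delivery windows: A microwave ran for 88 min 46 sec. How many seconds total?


Minutes: 88
Extra seconds: 46
Seconds per minute: 60
Minutes to seconds: 88 x 60 = 5280
Total: 5280 + 46 = 5326

5326


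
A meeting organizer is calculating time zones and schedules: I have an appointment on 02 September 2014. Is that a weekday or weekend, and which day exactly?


Date: 2014-09-02
January 1, 2014 is a Wednesday
Day of year: 245
Offset from Jan 1: 244 days
244 mod 7 = 6
Result: Tuesday

Tuesday


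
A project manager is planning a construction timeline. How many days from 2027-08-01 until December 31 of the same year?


Start: August 01, 2027
End: December 31, 2027
Days left in August: 30
September: 30
October: 31
November: 30
December: 31
Sum of remaining months: 122
Total: 30 + 122 = 152

152


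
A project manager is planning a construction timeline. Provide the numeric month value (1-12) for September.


Calendar month order:
8. August
9. September <--
10. October
September is month number 9

9


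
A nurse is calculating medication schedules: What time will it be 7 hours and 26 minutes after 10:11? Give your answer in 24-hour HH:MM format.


Start time: 10:11
Adding: 7 hours 26 minutes
Minutes: 11 + 26 = 37
Hours: 10 + 7 + 0 = 17
Result: 17:37

17:37


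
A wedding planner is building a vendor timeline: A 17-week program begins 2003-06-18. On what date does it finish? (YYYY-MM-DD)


Start: 2003-06-18
Weeks to add: 17
Convert to days: 17 x 7 = 119 days
Add 119 days to 2003-06-18
Result: 2003-10-15

2003-10-15


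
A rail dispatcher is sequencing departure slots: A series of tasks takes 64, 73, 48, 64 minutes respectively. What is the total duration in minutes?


Durations: 64, 73, 48, 64
Running sum: 64
+ 73 = 137
+ 48 = 185
+ 64 = 249
Total duration: 249 minutes
That is 4 hours and 9 minutes

249


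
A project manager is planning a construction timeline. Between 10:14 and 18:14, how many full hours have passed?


Start: 10:14
End: 18:14
Hour difference: 18 - 10 = 8 hours
Minute difference: 14 - 14 = 0 minutes
Total minutes: 480
Complete hours: 480 / 60 = 8 (remainder 0)

8


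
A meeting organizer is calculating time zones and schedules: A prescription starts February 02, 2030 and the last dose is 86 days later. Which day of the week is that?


Start: 2030-02-02 (Saturday)
Step 1 - find target date: add 86 days
  2030-02-02 + 86 days = 2030-04-29
Step 2 - day of week:
  86 mod 7 = 2
  Saturday + 2 days -> Monday
Result: Monday (2030-04-29)

Monday


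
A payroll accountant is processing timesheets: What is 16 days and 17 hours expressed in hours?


Days: 16
Extra hours: 17
Hours per day: 24
Days to hours: 16 x 24 = 384
Total: 384 + 17 = 401

401


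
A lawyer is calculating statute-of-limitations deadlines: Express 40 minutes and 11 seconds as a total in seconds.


Minutes: 40
Seconds: 11
Convert minutes to seconds: 40 x 60 = 2400
Add remaining seconds: 2400 + 11 = 2411

2411


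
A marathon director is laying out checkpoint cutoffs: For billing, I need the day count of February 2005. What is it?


Month: February
Year: 2005
2005 is not a leap year
February has 28 days
Total: 28 days

28


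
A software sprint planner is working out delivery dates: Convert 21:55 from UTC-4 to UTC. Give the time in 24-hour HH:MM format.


Local time: 21:55 at UTC-4 (offset -4h)
Target zone: UTC (offset 0h)
Difference: 0 - (-4) = 4 hours
Calculation: 21 + (4) = 25
Wraparound: (25) mod 24 = 1
Result: 01:55

01:55


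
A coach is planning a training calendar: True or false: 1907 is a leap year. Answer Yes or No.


Year: 1907
Divisible by 4? 1907 / 4 = 476.75 -> No
Not divisible by 4, so NOT a leap year

No


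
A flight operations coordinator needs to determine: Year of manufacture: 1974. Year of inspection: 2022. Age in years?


Birth year: 1974
Current year: 2022
Age = current year - birth year
Age = 2022 - 1974 = 48

48


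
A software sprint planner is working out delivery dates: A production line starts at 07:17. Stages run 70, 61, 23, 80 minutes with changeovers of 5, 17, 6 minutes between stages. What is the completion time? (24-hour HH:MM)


Start: 07:17 = 437 min from midnight
  after task 1 (70 min): 08:27
  after break (5 min): 08:32
  after task 2 (61 min): 09:33
  after break (17 min): 09:50
  after task 3 (23 min): 10:13
  after break (6 min): 10:19
  after task 4 (80 min): 11:39
Total elapsed: 262 minutes
End time: 11:39

11:39


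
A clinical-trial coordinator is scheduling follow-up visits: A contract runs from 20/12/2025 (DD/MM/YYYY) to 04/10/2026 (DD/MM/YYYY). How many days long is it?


Start date: 2025-12-20
End date: 2026-10-04
Dec 2025: +12 days
Jan 2026: +31 days
Feb 2026: +28 days
... (8 more months)
Total: 288 days

288


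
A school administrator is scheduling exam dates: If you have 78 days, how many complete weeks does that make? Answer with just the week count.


Total days: 78
Days per week: 7
Division: 78 / 7 = 11 remainder 1
Complete weeks: 11
Remaining days: 1

11


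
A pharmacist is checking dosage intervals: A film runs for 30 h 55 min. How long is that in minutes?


Hours: 30
Minutes: 55
Convert hours to minutes: 30 x 60 = 1800
Add remaining minutes: 1800 + 55 = 1855

1855


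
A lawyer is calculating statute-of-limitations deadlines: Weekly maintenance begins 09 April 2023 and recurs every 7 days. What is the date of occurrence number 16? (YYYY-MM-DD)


First occurrence: 2023-04-09 (occurrence 1)
Each occurrence is 7 days after the previous.
Occurrence 16 is 15 weeks after the first.
15 weeks = 105 days
2023-04-09 + 105 days = 2023-07-23

2023-07-23


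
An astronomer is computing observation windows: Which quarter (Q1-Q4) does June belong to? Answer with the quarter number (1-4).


Month: June (month 6)
Q1: January-March (months 1-3)
Q2: April-June (months 4-6)
Q3: July-September (months 7-9)
Q4: October-December (months 10-12)
Month 6 falls in Q2

2


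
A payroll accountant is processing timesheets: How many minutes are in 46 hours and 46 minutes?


Hours: 46
Extra minutes: 46
Minutes per hour: 60
Hours to minutes: 46 x 60 = 2760
Total: 2760 + 46 = 2806

2806


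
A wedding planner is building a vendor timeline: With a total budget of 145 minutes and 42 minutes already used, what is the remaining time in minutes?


Total budget: 145 minutes
Time used: 42 minutes
Remaining: 145 - 42 = 103 minutes
Percent used: 29.0%
Percent remaining: 71.0%

103


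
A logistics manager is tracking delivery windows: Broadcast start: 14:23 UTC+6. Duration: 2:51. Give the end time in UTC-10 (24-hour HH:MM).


Start: 14:23 in UTC+6
Step 1 - add duration:
  minutes: 23 + 51 = 74 (carry 1h)
  hours: 14 + 2 + 1 = 17
  end in UTC+6: 17:14
Step 2 - convert UTC+6 -> UTC-10:
  offset difference: -10 - (6) = -16 hours
  17 + (-16) = 1 -> mod 24 = 1
Result: 01:14 in UTC-10

01:14


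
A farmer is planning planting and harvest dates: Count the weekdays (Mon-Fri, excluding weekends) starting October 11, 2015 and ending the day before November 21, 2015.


Start: 2015-10-11 (Sunday)
End (exclusive): 2015-11-21 (Saturday)
Total calendar days: 41
Full weeks: 41 // 7 = 5 -> 25 weekdays
Remaining 6 days starting on Sunday:
  Sun(-), Mon(w), Tue(w), Wed(w), Thu(w), Fri(w) -> 5 weekdays
Total business days: 25 + 5 = 30

30


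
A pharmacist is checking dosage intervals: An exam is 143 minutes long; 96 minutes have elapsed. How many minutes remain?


Total budget: 143 minutes
Time used: 96 minutes
Remaining: 143 - 96 = 47 minutes
Percent used: 67.1%
Percent remaining: 32.9%

47


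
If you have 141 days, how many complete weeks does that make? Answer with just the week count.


Total days: 141
Days per week: 7
Division: 141 / 7 = 20 remainder 1
Complete weeks: 20
Remaining days: 1

20


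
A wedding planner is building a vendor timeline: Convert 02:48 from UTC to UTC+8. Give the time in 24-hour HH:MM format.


Local time: 02:48 at UTC (offset 0h)
Target zone: UTC+8 (offset 8h)
Difference: 8 - (0) = 8 hours
Calculation: 2 + (8) = 10
Result: 10:48

10:48


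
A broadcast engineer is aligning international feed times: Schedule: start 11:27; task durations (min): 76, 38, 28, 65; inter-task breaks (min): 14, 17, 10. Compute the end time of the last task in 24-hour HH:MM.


Start: 11:27 = 687 min from midnight
  after task 1 (76 min): 12:43
  after break (14 min): 12:57
  after task 2 (38 min): 13:35
  after break (17 min): 13:52
  after task 3 (28 min): 14:20
  after break (10 min): 14:30
  after task 4 (65 min): 15:35
Total elapsed: 248 minutes
End time: 15:35

15:35


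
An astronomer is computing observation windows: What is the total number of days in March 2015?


Month: March
Year: 2015
March is a 31-day month
Total: 31 days

31


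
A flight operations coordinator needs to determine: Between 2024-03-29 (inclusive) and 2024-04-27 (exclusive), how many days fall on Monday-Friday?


Start: 2024-03-29 (Friday)
End (exclusive): 2024-04-27 (Saturday)
Total calendar days: 29
Full weeks: 29 // 7 = 4 -> 20 weekdays
Remaining 1 days starting on Friday:
  Fri(w) -> 1 weekdays
Total business days: 20 + 1 = 21

21


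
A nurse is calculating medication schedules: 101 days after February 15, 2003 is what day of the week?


Start: 2003-02-15 (Saturday)
Step 1 - find target date: add 101 days
  2003-02-15 + 101 days = 2003-05-27
Step 2 - day of week:
  101 mod 7 = 3
  Saturday + 3 days -> Tuesday
Result: Tuesday (2003-05-27)

Tuesday


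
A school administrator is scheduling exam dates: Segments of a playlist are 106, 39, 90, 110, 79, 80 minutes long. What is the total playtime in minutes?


Durations: 106, 39, 90, 110, 79, 80
Running sum: 106
+ 39 = 145
+ 90 = 235
+ 110 = 345
+ 79 = 424
+ 80 = 504
Total duration: 504 minutes
That is 8 hours and 24 minutes

504


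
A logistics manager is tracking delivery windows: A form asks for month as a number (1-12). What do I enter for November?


Calendar month order:
10. October
11. November <--
12. December
November is month number 11

11


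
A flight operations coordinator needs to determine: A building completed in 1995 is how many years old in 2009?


Birth year: 1995
Current year: 2009
Age = current year - birth year
Age = 2009 - 1995 = 14

14


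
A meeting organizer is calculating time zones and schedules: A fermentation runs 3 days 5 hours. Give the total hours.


Days: 3
Extra hours: 5
Hours per day: 24
Days to hours: 3 x 24 = 72
Total: 72 + 5 = 77

77


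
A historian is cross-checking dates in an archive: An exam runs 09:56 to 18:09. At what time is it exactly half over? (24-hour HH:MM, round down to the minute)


Start time: 09:56 = 596 minutes from midnight
End time: 18:09 = 1089 minutes from midnight
Sum: 596 + 1089 = 1685
Midpoint: 1685 / 2 = 842 minutes
Convert: 842 / 60 = 14 hours, 2 minutes
Result: 14:02

14:02


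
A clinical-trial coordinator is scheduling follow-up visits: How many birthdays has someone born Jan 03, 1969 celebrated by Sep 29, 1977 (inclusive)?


Birth: 1969-01-03
Reference: 1977-09-29
Year difference: 1977 - 1969 = 8
Has birthday (01-03) occurred by 09-29? Yes
Age in full years: 8

8


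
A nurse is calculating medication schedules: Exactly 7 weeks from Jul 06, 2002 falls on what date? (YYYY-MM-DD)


Start: 2002-07-06
Weeks to add: 7
Convert to days: 7 x 7 = 49 days
Add 49 days to 2002-07-06
Result: 2002-08-24

2002-08-24


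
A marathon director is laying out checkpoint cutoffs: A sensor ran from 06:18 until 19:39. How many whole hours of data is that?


Start: 06:18
End: 19:39
Hour difference: 19 - 6 = 13 hours
Minute difference: 39 - 18 = 21 minutes
Total minutes: 801
Complete hours: 801 / 60 = 13 (remainder 21)

13


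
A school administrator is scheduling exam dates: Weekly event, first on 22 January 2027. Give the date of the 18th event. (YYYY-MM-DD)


First occurrence: 2027-01-22 (occurrence 1)
Each occurrence is 7 days after the previous.
Occurrence 18 is 17 weeks after the first.
17 weeks = 119 days
2027-01-22 + 119 days = 2027-05-21

2027-05-21


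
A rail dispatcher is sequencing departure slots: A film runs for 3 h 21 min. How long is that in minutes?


Hours: 3
Minutes: 21
Convert hours to minutes: 3 x 60 = 180
Add remaining minutes: 180 + 21 = 201

201


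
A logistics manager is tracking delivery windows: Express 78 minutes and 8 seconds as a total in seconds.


Minutes: 78
Seconds: 8
Convert minutes to seconds: 78 x 60 = 4680
Add remaining seconds: 4680 + 8 = 4688

4688


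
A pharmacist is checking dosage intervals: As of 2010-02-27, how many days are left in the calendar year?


Start: February 27, 2010
End: December 31, 2010
Days left in February: 1
March: 31
April: 30
May: 31
June: 30
... plus remaining months
Sum of remaining months: 306
Total: 1 + 306 = 307

307


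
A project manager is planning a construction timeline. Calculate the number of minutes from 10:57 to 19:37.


Start time: 10:57 = 657 minutes from midnight
End time: 19:37 = 1177 minutes from midnight
Difference: 1177 - 657 = 520 minutes
That is 8 hours and 40 minutes

520


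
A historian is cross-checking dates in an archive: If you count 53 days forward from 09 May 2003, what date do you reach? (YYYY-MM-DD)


Start: 2003-05-09
Adding 53 days
Days remaining in May: 22
After May: 31 days still to add
June 2003: 30 days, 1 remaining
July 2003 has 31 days, need 1
Result: 2003-07-01

2003-07-01


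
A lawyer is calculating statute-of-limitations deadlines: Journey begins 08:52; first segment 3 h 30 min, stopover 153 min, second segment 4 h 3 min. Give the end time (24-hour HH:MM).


Depart: 08:52
Leg 1: +210 min -> 12:22
Layover: +153 min -> 14:55
Leg 2: +243 min -> 18:58
Total travel: 606 minutes = 10h 6m
Arrival: 18:58

18:58


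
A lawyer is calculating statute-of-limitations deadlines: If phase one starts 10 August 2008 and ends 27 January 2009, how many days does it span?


Start date: 2008-08-10
End date: 2009-01-27
Aug 2008: +22 days
Sep 2008: +30 days
Oct 2008: +31 days
... (3 more months)
Total: 170 days

170


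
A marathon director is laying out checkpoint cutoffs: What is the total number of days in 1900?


Year: 1900
Check leap year rules:
Divisible by 4? Yes
Divisible by 100? Yes
Divisible by 400? No
1900 is not a leap year
Days: 365

365


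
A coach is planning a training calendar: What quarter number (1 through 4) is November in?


Month: November (month 11)
Q1: January-March (months 1-3)
Q2: April-June (months 4-6)
Q3: July-September (months 7-9)
Q4: October-December (months 10-12)
Month 11 falls in Q4

4


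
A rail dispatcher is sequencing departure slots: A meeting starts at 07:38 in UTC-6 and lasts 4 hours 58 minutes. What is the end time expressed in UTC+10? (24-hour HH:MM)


Start: 07:38 in UTC-6
Step 1 - add duration:
  minutes: 38 + 58 = 96 (carry 1h)
  hours: 7 + 4 + 1 = 12
  end in UTC-6: 12:36
Step 2 - convert UTC-6 -> UTC+10:
  offset difference: 10 - (-6) = 16 hours
  12 + (16) = 28 -> mod 24 = 4
Result: 04:36 in UTC+10

04:36


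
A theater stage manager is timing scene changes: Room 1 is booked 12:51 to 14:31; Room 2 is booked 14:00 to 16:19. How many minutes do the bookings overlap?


Interval A: [771, 871] minutes from midnight
Interval B: [840, 979] minutes from midnight
Overlap start = max(771, 840) = 840
Overlap end = min(871, 979) = 871
Overlap = 871 - 840 = 31 minutes

31


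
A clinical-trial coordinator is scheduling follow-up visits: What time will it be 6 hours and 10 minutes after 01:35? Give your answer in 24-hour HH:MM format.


Start time: 01:35
Adding: 6 hours 10 minutes
Minutes: 35 + 10 = 45
Hours: 1 + 6 + 0 = 7
Result: 07:45

07:45


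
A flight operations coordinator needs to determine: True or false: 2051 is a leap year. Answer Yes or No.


Year: 2051
Divisible by 4? 2051 / 4 = 512.75 -> No
Not divisible by 4, so NOT a leap year

No


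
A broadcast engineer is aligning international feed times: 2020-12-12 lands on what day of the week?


Date: 2020-12-12
January 1, 2020 is a Wednesday
Day of year: 347
Offset from Jan 1: 346 days
346 mod 7 = 3
Result: Saturday

Saturday


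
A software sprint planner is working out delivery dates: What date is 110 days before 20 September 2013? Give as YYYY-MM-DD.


Start: 2013-09-20
Subtracting 110 days
Days already passed in September: 20
After going back through September: 90 more days to subtract
August 2013: 31 days, 59 remaining
July 2013: 31 days, 28 remaining
June 2013 has 30 days, need 28
Result: 2013-06-02

2013-06-02


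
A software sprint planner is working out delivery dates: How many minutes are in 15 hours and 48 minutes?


Hours: 15
Extra minutes: 48
Minutes per hour: 60
Hours to minutes: 15 x 60 = 900
Total: 900 + 48 = 948

948


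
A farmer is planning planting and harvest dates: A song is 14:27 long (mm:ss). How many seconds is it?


Minutes: 14
Extra seconds: 27
Seconds per minute: 60
Minutes to seconds: 14 x 60 = 840
Total: 840 + 27 = 867

867


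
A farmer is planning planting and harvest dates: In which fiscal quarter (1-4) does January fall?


Month: January (month 1)
Q1: January-March (months 1-3)
Q2: April-June (months 4-6)
Q3: July-September (months 7-9)
Q4: October-December (months 10-12)
Month 1 falls in Q1

1


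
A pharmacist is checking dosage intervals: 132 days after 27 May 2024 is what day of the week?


Start: 2024-05-27 (Monday)
Step 1 - find target date: add 132 days
  2024-05-27 + 132 days = 2024-10-06
Step 2 - day of week:
  132 mod 7 = 6
  Monday + 6 days -> Sunday
Result: Sunday (2024-10-06)

Sunday


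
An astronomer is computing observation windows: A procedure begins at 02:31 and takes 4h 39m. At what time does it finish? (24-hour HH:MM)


Start time: 02:31
Adding: 4 hours 39 minutes
Minutes: 31 + 39 = 70
Minute overflow: 70 >= 60, so carry 1 hour, minutes = 10
Hours: 2 + 4 + 1 = 7
Result: 07:10

07:10


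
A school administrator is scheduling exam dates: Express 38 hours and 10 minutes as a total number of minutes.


Hours: 38
Extra minutes: 10
Minutes per hour: 60
Hours to minutes: 38 x 60 = 2280
Total: 2280 + 10 = 2290

2290


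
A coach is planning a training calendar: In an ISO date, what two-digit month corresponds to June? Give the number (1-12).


Calendar month order:
5. May
6. June <--
7. July
June is month number 6

6


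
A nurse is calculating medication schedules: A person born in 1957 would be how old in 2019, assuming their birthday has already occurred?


Birth year: 1957
Current year: 2019
Age = current year - birth year
Age = 2019 - 1957 = 62

62


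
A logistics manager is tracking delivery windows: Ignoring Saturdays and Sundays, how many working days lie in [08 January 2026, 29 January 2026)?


Start: 2026-01-08 (Thursday)
End (exclusive): 2026-01-29 (Thursday)
Total calendar days: 21
Full weeks: 21 // 7 = 3 -> 15 weekdays
Remaining 0 days starting on Thursday:
Total business days: 15 + 0 = 15

15


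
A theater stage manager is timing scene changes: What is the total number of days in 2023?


Year: 2023
Check leap year rules:
Divisible by 4? No
2023 is not a leap year
Days: 365

365


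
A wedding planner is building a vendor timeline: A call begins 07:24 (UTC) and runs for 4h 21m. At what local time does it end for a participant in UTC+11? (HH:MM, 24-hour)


Start: 07:24 in UTC
Step 1 - add duration:
  minutes: 24 + 21 = 45
  hours: 7 + 4 + 0 = 11
  end in UTC: 11:45
Step 2 - convert UTC -> UTC+11:
  offset difference: 11 - (0) = 11 hours
  11 + (11) = 22 -> mod 24 = 22
Result: 22:45 in UTC+11

22:45


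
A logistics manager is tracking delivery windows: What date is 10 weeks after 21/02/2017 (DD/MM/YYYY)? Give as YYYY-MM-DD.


Start: 2017-02-21
Weeks to add: 10
Convert to days: 10 x 7 = 70 days
Add 70 days to 2017-02-21
Result: 2017-05-02

2017-05-02


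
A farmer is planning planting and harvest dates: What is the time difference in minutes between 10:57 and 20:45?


Start time: 10:57 = 657 minutes from midnight
End time: 20:45 = 1245 minutes from midnight
Difference: 1245 - 657 = 588 minutes
That is 9 hours and 48 minutes

588


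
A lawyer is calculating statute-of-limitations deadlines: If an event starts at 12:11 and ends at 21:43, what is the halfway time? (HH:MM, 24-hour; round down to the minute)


Start time: 12:11 = 731 minutes from midnight
End time: 21:43 = 1303 minutes from midnight
Sum: 731 + 1303 = 2034
Midpoint: 2034 / 2 = 1017 minutes
Convert: 1017 / 60 = 16 hours, 57 minutes
Result: 16:57

16:57


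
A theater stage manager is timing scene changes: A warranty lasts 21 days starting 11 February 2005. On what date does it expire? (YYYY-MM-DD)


Start: 2005-02-11
Adding 21 days
Days remaining in February: 17
After February: 4 days still to add
March 2005 has 31 days, need 4
Result: 2005-03-04

2005-03-04


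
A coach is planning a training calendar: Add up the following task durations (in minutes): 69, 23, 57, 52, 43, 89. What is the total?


Durations: 69, 23, 57, 52, 43, 89
Running sum: 69
+ 23 = 92
+ 57 = 149
+ 52 = 201
+ 43 = 244
+ 89 = 333
Total duration: 333 minutes
That is 5 hours and 33 minutes

333


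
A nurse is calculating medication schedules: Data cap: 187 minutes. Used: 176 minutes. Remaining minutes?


Total budget: 187 minutes
Time used: 176 minutes
Remaining: 187 - 176 = 11 minutes
Percent used: 94.1%
Percent remaining: 5.9%

11


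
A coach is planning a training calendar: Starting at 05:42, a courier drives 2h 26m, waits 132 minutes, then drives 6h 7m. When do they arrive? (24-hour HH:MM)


Depart: 05:42
Leg 1: +146 min -> 08:08
Layover: +132 min -> 10:20
Leg 2: +367 min -> 16:27
Total travel: 645 minutes = 10h 45m
Arrival: 16:27

16:27


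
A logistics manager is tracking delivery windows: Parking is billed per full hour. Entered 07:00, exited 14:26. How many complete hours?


Start: 07:00
End: 14:26
Hour difference: 14 - 7 = 7 hours
Minute difference: 26 - 0 = 26 minutes
Total minutes: 446
Complete hours: 446 / 60 = 7 (remainder 26)

7


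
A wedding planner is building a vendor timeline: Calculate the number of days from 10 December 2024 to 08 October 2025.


Start date: 2024-12-10
End date: 2025-10-08
Dec 2024: +22 days
Jan 2025: +31 days
Feb 2025: +28 days
... (8 more months)
Total: 302 days

302


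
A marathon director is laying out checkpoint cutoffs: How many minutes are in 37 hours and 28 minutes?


Hours: 37
Minutes: 28
Convert hours to minutes: 37 x 60 = 2220
Add remaining minutes: 2220 + 28 = 2248

2248


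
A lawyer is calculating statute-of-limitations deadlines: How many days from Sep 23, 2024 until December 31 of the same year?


Start: September 23, 2024
End: December 31, 2024
Days left in September: 7
October: 31
November: 30
December: 31
Sum of remaining months: 92
Total: 7 + 92 = 99

99


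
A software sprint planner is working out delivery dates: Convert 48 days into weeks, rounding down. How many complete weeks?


Total days: 48
Days per week: 7
Division: 48 / 7 = 6 remainder 6
Complete weeks: 6
Remaining days: 6

6


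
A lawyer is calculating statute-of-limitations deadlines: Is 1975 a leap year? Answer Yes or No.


Year: 1975
Divisible by 4? 1975 / 4 = 493.75 -> No
Not divisible by 4, so NOT a leap year

No


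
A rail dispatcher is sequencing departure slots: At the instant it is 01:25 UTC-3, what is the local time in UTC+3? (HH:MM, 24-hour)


Local time: 01:25 at UTC-3 (offset -3h)
Target zone: UTC+3 (offset 3h)
Difference: 3 - (-3) = 6 hours
Calculation: 1 + (6) = 7
Result: 07:25

07:25


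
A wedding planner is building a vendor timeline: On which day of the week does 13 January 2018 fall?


Date: 2018-01-13
January 1, 2018 is a Monday
Day of year: 13
Offset from Jan 1: 12 days
12 mod 7 = 5
Result: Saturday

Saturday


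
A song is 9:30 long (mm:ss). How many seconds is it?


Minutes: 9
Extra seconds: 30
Seconds per minute: 60
Minutes to seconds: 9 x 60 = 540
Total: 540 + 30 = 570

570


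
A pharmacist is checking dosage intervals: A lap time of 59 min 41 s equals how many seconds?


Minutes: 59
Seconds: 41
Convert minutes to seconds: 59 x 60 = 3540
Add remaining seconds: 3540 + 41 = 3581

3581


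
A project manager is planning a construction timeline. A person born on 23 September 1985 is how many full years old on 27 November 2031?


Birth: 1985-09-23
Reference: 2031-11-27
Year difference: 2031 - 1985 = 46
Has birthday (09-23) occurred by 11-27? Yes
Age in full years: 46

46


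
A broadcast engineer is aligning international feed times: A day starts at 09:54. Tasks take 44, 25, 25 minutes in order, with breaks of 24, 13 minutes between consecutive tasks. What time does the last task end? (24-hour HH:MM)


Start: 09:54 = 594 min from midnight
  after task 1 (44 min): 10:38
  after break (24 min): 11:02
  after task 2 (25 min): 11:27
  after break (13 min): 11:40
  after task 3 (25 min): 12:05
Total elapsed: 131 minutes
End time: 12:05

12:05


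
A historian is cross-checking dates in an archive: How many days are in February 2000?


Month: February
Year: 2000
2000 is a leap year
February has 29 days
Total: 29 days

29


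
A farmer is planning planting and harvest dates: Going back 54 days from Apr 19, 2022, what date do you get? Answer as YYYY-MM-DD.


Start: 2022-04-19
Subtracting 54 days
Days already passed in April: 19
After going back through April: 35 more days to subtract
March 2022: 31 days, 4 remaining
February 2022 has 28 days, need 4
Result: 2022-02-24

2022-02-24


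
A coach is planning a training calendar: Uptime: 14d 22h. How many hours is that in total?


Days: 14
Extra hours: 22
Hours per day: 24
Days to hours: 14 x 24 = 336
Total: 336 + 22 = 358

358


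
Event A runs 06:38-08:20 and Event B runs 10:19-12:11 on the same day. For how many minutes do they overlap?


Interval A: [398, 500] minutes from midnight
Interval B: [619, 731] minutes from midnight
Overlap start = max(398, 619) = 619
Overlap end = min(500, 731) = 500
End <= start, so the intervals do not overlap: 0 minutes

0


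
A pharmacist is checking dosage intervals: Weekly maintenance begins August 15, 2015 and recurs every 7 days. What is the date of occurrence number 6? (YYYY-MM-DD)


First occurrence: 2015-08-15 (occurrence 1)
Each occurrence is 7 days after the previous.
Occurrence 6 is 5 weeks after the first.
5 weeks = 35 days
2015-08-15 + 35 days = 2015-09-19

2015-09-19


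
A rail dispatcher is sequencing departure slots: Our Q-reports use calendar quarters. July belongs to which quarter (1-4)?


Month: July (month 7)
Q1: January-March (months 1-3)
Q2: April-June (months 4-6)
Q3: July-September (months 7-9)
Q4: October-December (months 10-12)
Month 7 falls in Q3

3


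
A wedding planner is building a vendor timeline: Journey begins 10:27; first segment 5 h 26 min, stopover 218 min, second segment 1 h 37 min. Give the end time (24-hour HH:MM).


Depart: 10:27
Leg 1: +326 min -> 15:53
Layover: +218 min -> 19:31
Leg 2: +97 min -> 21:08
Total travel: 641 minutes = 10h 41m
Arrival: 21:08

21:08
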